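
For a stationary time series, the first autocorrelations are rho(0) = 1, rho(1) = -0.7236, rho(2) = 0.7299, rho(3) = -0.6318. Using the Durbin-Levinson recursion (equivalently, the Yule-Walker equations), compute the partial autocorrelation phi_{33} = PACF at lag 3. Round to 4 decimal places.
\phi_{33} = -0.0491

The PACF at lag k is phi_{kk}, the last component of the solution
to the Yule-Walker system G_k phi = r_k where
  (G_k)_{ij} = rho(|i - j|), (r_k)_i = rho(i), i,j = 1..k.
Equivalently, Durbin-Levinson gives phi_{kk} iteratively:
  phi_{11} = rho(1)
  phi_{kk} = [rho(k) - sum_{j=1..k-1} phi_{k-1,j} rho(k-j)]
            / [1 - sum_{j=1..k-1} phi_{k-1,j} rho(j)],
  phi_{k,j} = phi_{k-1,j} - phi_{kk} phi_{k-1,k-j},  j = 1..k-1.
Step k = 1:
  phi_11 = rho(1) = -0.7236.
Step k = 2:
  phi_22 = [rho(2) - phi_11 rho(1)] / [1 - phi_11 rho(1)] = [0.7299 - (-0.7236)(-0.7236)] / [1 - (-0.7236)(-0.7236)]
         = 0.20630304 / 0.47640304 = 0.433043.
  Update: phi_21 = phi_11 - phi_22 phi_11 = -0.7236 - (0.433043)(-0.7236) = -0.41025.
Step k = 3:
  phi_33 = [rho(3) - phi_21 rho(2) - phi_22 rho(1)] / [1 - phi_21 rho(1) - phi_22 rho(2)]
    numerator   = -0.6318 - (-0.41025)(0.7299) - (0.433043)(-0.7236) = -0.01900853
    denominator = 1 - (-0.41025)(-0.7236) - (0.433043)(0.7299) = 0.38706494
  phi_33 = -0.01900853 / 0.38706494 = -0.0491.
Therefore phi_{33} = -0.0491.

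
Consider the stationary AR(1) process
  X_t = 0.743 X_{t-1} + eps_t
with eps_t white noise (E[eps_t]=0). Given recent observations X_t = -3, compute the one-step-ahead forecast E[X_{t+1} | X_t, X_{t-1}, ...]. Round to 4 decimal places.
E[X_{t+1} \mid \mathcal F_t] = -2.2290

For an AR(p) model X_t = c + sum_i phi_i X_{t-i} + eps_t, the
one-step-ahead conditional mean is
  E[X_{t+1} | X_t, ...] = c + sum_i phi_i X_{t+1-i}.
Substitute known values:
  E[X_{t+1} | ...] = (0.743) * (-3)
                   = -2.2290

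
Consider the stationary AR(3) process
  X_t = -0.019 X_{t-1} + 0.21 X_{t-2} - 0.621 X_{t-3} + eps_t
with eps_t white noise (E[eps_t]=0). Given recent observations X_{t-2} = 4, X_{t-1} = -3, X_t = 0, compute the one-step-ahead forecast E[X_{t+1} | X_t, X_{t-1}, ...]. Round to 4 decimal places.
E[X_{t+1} \mid \mathcal F_t] = -3.1140

For an AR(p) model X_t = c + sum_i phi_i X_{t-i} + eps_t, the
one-step-ahead conditional mean is
  E[X_{t+1} | X_t, ...] = c + sum_i phi_i X_{t+1-i}.
Substitute known values:
  E[X_{t+1} | ...] = (-0.019) * (0) + (0.21) * (-3) + (-0.621) * (4)
                   = -3.1140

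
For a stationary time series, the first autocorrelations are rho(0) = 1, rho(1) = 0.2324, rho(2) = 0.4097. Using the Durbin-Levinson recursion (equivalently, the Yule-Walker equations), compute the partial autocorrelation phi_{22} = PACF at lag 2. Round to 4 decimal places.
\phi_{22} = 0.3760

The PACF at lag k is phi_{kk}, the last component of the solution
to the Yule-Walker system G_k phi = r_k where
  (G_k)_{ij} = rho(|i - j|), (r_k)_i = rho(i), i,j = 1..k.
Equivalently, Durbin-Levinson gives phi_{kk} iteratively:
  phi_{11} = rho(1)
  phi_{kk} = [rho(k) - sum_{j=1..k-1} phi_{k-1,j} rho(k-j)]
            / [1 - sum_{j=1..k-1} phi_{k-1,j} rho(j)],
  phi_{k,j} = phi_{k-1,j} - phi_{kk} phi_{k-1,k-j},  j = 1..k-1.
Step k = 1:
  phi_11 = rho(1) = 0.2324.
Step k = 2:
  phi_22 = [rho(2) - phi_11 rho(1)] / [1 - phi_11 rho(1)] = [0.4097 - (0.2324)(0.2324)] / [1 - (0.2324)(0.2324)]
         = 0.35569024 / 0.94599024 = 0.376.
Therefore phi_{22} = 0.3760.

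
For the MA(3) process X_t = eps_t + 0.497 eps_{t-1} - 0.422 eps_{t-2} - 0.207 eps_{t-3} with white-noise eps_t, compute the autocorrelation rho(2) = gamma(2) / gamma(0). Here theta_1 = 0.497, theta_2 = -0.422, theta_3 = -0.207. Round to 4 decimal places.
\rho(2) = -0.3576

For an MA(q) process with theta_0 = 1, the autocovariance is
  gamma(k) = sigma^2 * sum_{i=0..q-k} theta_i * theta_{i+k},
and rho(k) = gamma(k) / gamma(0). Sigma^2 cancels.
  numerator   = (1)*(-0.422) + (0.497)*(-0.207) = -0.524879.
  denominator = (1)^2 + (0.497)^2 + (-0.422)^2 + (-0.207)^2 = 1.467942.
  rho(2) = -0.524879 / 1.467942 = -0.3576.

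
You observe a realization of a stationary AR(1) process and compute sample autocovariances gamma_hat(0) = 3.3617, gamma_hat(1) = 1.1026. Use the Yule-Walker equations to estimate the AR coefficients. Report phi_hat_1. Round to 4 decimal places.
\hat\phi_{1} = 0.3280

The Yule-Walker equations for an AR(p) process read, in matrix form,
  Gamma_p phi = r_p,   with   (Gamma_p)_{ij} = gamma(|i - j|),
                       (r_p)_i = gamma(i),   i,j = 1..p.
Substitute the sample gammas (Toeplitz matrix and right-hand side of size 1):
  Gamma_p = [[3.3617]]
  r_p     = [1.1026]
With p = 1 this is the single equation gamma(0) phi_1 = gamma(1):
  phi_hat_1 = gamma(1) / gamma(0) = 1.1026 / 3.3617 = 0.3280.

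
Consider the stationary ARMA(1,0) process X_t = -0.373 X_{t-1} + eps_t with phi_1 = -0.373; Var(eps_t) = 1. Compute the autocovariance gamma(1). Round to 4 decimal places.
\gamma(1) = -0.4333

Multiply the model equation by X_{t-k} and take expectations. With theta_0 = psi_0 = 1 and psi_j the MA(infinity) weights, this gives
  gamma(k) - sum_i phi_i gamma(k-i) = c_k,
  c_k = sigma^2 * sum_{j=k..q} theta_j psi_{j-k}   (c_k = 0 for k > q),
using gamma(-m) = gamma(m).
Pure AR (q = 0): c_0 = sigma^2 = 1, c_k = 0 for k >= 1.
Equations for k = 0 and k = 1 (AR order 1):
  gamma(0) = phi_1 gamma(1) + c_0
  gamma(1) = phi_1 gamma(0) + c_1
Substituting the second into the first: gamma(0) (1 - phi_1^2) = c_0 + phi_1 c_1, so
  gamma(0) = c_0 / (1 - phi_1^2) = 1 / (1 - (-0.373)^2) = 1 / 0.860871 = 1.161614.
  gamma(1) = phi_1 gamma(0) = (-0.373)(1.161614) = -0.433282.
Therefore gamma(1) = -0.4333 (to 4 decimal places).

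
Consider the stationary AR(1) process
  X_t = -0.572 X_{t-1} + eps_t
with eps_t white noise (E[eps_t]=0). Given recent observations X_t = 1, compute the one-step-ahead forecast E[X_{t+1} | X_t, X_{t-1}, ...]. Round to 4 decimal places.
E[X_{t+1} \mid \mathcal F_t] = -0.5720

For an AR(p) model X_t = c + sum_i phi_i X_{t-i} + eps_t, the
one-step-ahead conditional mean is
  E[X_{t+1} | X_t, ...] = c + sum_i phi_i X_{t+1-i}.
Substitute known values:
  E[X_{t+1} | ...] = (-0.572) * (1)
                   = -0.5720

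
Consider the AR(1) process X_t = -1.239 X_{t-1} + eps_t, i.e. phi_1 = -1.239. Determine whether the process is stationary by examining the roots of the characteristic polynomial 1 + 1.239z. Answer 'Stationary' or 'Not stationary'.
\text{Not stationary}

The AR(p) characteristic polynomial is P(z) = 1 + 1.239z.
Stationarity requires all roots to lie outside the unit circle, i.e. |z| > 1 for every root.
This is linear in z: 1 + (1.239) z = 0  =>  z = -1/(1.239) = -0.807103,  |z| = 0.807103.
Moduli of all roots: 0.8071.
All moduli strictly greater than 1? No.
Verdict: Not stationary.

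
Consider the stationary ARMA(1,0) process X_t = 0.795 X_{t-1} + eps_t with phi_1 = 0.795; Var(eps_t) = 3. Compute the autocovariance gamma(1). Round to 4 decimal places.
\gamma(1) = 6.4814

Multiply the model equation by X_{t-k} and take expectations. With theta_0 = psi_0 = 1 and psi_j the MA(infinity) weights, this gives
  gamma(k) - sum_i phi_i gamma(k-i) = c_k,
  c_k = sigma^2 * sum_{j=k..q} theta_j psi_{j-k}   (c_k = 0 for k > q),
using gamma(-m) = gamma(m).
Pure AR (q = 0): c_0 = sigma^2 = 3, c_k = 0 for k >= 1.
Equations for k = 0 and k = 1 (AR order 1):
  gamma(0) = phi_1 gamma(1) + c_0
  gamma(1) = phi_1 gamma(0) + c_1
Substituting the second into the first: gamma(0) (1 - phi_1^2) = c_0 + phi_1 c_1, so
  gamma(0) = c_0 / (1 - phi_1^2) = 3 / (1 - (0.795)^2) = 3 / 0.367975 = 8.152728.
  gamma(1) = phi_1 gamma(0) = (0.795)(8.152728) = 6.481419.
Therefore gamma(1) = 6.4814 (to 4 decimal places).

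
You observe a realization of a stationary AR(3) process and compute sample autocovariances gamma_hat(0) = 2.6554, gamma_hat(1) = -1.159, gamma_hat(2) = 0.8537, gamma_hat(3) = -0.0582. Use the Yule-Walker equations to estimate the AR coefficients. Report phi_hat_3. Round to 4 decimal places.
\hat\phi_{3} = 0.2110

The Yule-Walker equations for an AR(p) process read, in matrix form,
  Gamma_p phi = r_p,   with   (Gamma_p)_{ij} = gamma(|i - j|),
                       (r_p)_i = gamma(i),   i,j = 1..p.
Substitute the sample gammas (Toeplitz matrix and right-hand side of size 3):
  Gamma_p = [[2.6554, -1.159, 0.8537], [-1.159, 2.6554, -1.159], [0.8537, -1.159, 2.6554]]
  r_p     = [-1.159, 0.8537, -0.0582]
Written out (R1..R3):
  (R1) 2.6554 phi_1 - 1.159 phi_2 + 0.8537 phi_3 = -1.159
  (R2) -1.159 phi_1 + 2.6554 phi_2 - 1.159 phi_3 = 0.8537
  (R3) 0.8537 phi_1 - 1.159 phi_2 + 2.6554 phi_3 = -0.0582
Gaussian elimination:
  R2 <- R2 - (-1.159/2.6554) R1 = R2 - (-0.436469) R1:  2.149532 phi_2 - 0.786386 phi_3 = 0.347832
  R3 <- R3 - (0.8537/2.6554) R1 = R3 - (0.321496) R1:  -0.786386 phi_2 + 2.380939 phi_3 = 0.314414
  R3 <- R3 - (-0.786386/2.149532) R2 = R3 - (-0.365841) R2:  2.093247 phi_3 = 0.441665
Back-substitution:
  phi_hat_3 = 0.441665 / 2.093247 = 0.210995
  phi_hat_2 = (0.347832 - (-0.786386)(0.210995)) / 2.149532 = 0.239008
  phi_hat_1 = (-1.159 - (-1.159)(0.239008) - (0.8537)(0.210995)) / 2.6554 = -0.399983
So phi_hat = [-0.4000, 0.2390, 0.2110].
Therefore phi_hat_3 = 0.2110.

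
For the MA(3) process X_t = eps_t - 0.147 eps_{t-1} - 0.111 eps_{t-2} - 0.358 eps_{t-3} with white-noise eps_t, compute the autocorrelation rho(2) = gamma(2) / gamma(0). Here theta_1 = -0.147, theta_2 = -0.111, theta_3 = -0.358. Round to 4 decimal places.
\rho(2) = -0.0502

For an MA(q) process with theta_0 = 1, the autocovariance is
  gamma(k) = sigma^2 * sum_{i=0..q-k} theta_i * theta_{i+k},
and rho(k) = gamma(k) / gamma(0). Sigma^2 cancels.
  numerator   = (1)*(-0.111) + (-0.147)*(-0.358) = -0.058374.
  denominator = (1)^2 + (-0.147)^2 + (-0.111)^2 + (-0.358)^2 = 1.162094.
  rho(2) = -0.058374 / 1.162094 = -0.0502.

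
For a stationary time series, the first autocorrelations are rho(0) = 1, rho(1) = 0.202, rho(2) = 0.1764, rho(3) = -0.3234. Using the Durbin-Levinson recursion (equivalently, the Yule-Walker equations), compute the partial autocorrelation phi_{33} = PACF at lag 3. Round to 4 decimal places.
\phi_{33} = -0.4070

The PACF at lag k is phi_{kk}, the last component of the solution
to the Yule-Walker system G_k phi = r_k where
  (G_k)_{ij} = rho(|i - j|), (r_k)_i = rho(i), i,j = 1..k.
Equivalently, Durbin-Levinson gives phi_{kk} iteratively:
  phi_{11} = rho(1)
  phi_{kk} = [rho(k) - sum_{j=1..k-1} phi_{k-1,j} rho(k-j)]
            / [1 - sum_{j=1..k-1} phi_{k-1,j} rho(j)],
  phi_{k,j} = phi_{k-1,j} - phi_{kk} phi_{k-1,k-j},  j = 1..k-1.
Step k = 1:
  phi_11 = rho(1) = 0.202.
Step k = 2:
  phi_22 = [rho(2) - phi_11 rho(1)] / [1 - phi_11 rho(1)] = [0.1764 - (0.202)(0.202)] / [1 - (0.202)(0.202)]
         = 0.135596 / 0.959196 = 0.141364.
  Update: phi_21 = phi_11 - phi_22 phi_11 = 0.202 - (0.141364)(0.202) = 0.173444.
Step k = 3:
  phi_33 = [rho(3) - phi_21 rho(2) - phi_22 rho(1)] / [1 - phi_21 rho(1) - phi_22 rho(2)]
    numerator   = -0.3234 - (0.173444)(0.1764) - (0.141364)(0.202) = -0.38255117
    denominator = 1 - (0.173444)(0.202) - (0.141364)(0.1764) = 0.94002758
  phi_33 = -0.38255117 / 0.94002758 = -0.407.
Therefore phi_{33} = -0.4070.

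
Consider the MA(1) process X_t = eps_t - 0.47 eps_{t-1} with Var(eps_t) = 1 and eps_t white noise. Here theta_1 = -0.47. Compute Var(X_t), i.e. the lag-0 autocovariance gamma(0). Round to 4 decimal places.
\gamma(0) = 1.2209

For an MA(q) process X_t = eps_t + sum_i theta_i eps_{t-i} with
Var(eps_t) = sigma^2, the variance is
  gamma(0) = sigma^2 * (1 + sum_i theta_i^2).
  sum_i theta_i^2 = (-0.47)^2 = 0.2209.
  gamma(0) = 1 * (1 + 0.2209) = 1 * 1.2209 = 1.2209.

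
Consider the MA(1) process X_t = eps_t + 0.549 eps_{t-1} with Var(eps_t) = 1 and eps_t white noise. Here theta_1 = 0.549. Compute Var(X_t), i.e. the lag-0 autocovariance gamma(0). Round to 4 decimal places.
\gamma(0) = 1.3014

For an MA(q) process X_t = eps_t + sum_i theta_i eps_{t-i} with
Var(eps_t) = sigma^2, the variance is
  gamma(0) = sigma^2 * (1 + sum_i theta_i^2).
  sum_i theta_i^2 = (0.549)^2 = 0.301401.
  gamma(0) = 1 * (1 + 0.301401) = 1 * 1.301401 = 1.301401, which rounds to 1.3014.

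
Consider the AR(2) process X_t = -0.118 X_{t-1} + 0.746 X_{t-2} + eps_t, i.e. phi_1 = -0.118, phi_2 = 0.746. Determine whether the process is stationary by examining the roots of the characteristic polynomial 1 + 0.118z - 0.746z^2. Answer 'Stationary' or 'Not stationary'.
\text{Stationary}

The AR(p) characteristic polynomial is P(z) = 1 + 0.118z - 0.746z^2.
Stationarity requires all roots to lie outside the unit circle, i.e. |z| > 1 for every root.
Set 1 + (0.118) z + (-0.746) z^2 = 0, i.e. a z^2 + b z + c = 0 with a = -0.746, b = 0.118, c = 1.
Discriminant D = b^2 - 4ac = (0.118)^2 - 4*(-0.746)*1 = 0.013924 - (-2.984) = 2.997924.
D >= 0, so the roots are real: z = (-b +/- sqrt(D)) / (2a) = (-0.118 +/- 1.731451) / (-1.492).
  z_1 = (-0.118 + 1.731451) / (-1.492) = -1.0814,   |z_1| = 1.0814.
  z_2 = (-0.118 - 1.731451) / (-1.492) = 1.2396,   |z_2| = 1.2396.
Moduli of all roots: 1.0814, 1.2396.
All moduli strictly greater than 1? Yes.
Verdict: Stationary.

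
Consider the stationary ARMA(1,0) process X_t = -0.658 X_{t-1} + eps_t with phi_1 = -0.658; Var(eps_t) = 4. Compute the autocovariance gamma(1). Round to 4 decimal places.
\gamma(1) = -4.6417

Multiply the model equation by X_{t-k} and take expectations. With theta_0 = psi_0 = 1 and psi_j the MA(infinity) weights, this gives
  gamma(k) - sum_i phi_i gamma(k-i) = c_k,
  c_k = sigma^2 * sum_{j=k..q} theta_j psi_{j-k}   (c_k = 0 for k > q),
using gamma(-m) = gamma(m).
Pure AR (q = 0): c_0 = sigma^2 = 4, c_k = 0 for k >= 1.
Equations for k = 0 and k = 1 (AR order 1):
  gamma(0) = phi_1 gamma(1) + c_0
  gamma(1) = phi_1 gamma(0) + c_1
Substituting the second into the first: gamma(0) (1 - phi_1^2) = c_0 + phi_1 c_1, so
  gamma(0) = c_0 / (1 - phi_1^2) = 4 / (1 - (-0.658)^2) = 4 / 0.567036 = 7.054226.
  gamma(1) = phi_1 gamma(0) = (-0.658)(7.054226) = -4.641681.
Therefore gamma(1) = -4.6417 (to 4 decimal places).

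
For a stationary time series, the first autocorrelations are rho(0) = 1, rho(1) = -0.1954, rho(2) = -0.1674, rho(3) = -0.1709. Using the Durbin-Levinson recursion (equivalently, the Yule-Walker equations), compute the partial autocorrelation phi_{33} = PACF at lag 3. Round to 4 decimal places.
\phi_{33} = -0.2749

The PACF at lag k is phi_{kk}, the last component of the solution
to the Yule-Walker system G_k phi = r_k where
  (G_k)_{ij} = rho(|i - j|), (r_k)_i = rho(i), i,j = 1..k.
Equivalently, Durbin-Levinson gives phi_{kk} iteratively:
  phi_{11} = rho(1)
  phi_{kk} = [rho(k) - sum_{j=1..k-1} phi_{k-1,j} rho(k-j)]
            / [1 - sum_{j=1..k-1} phi_{k-1,j} rho(j)],
  phi_{k,j} = phi_{k-1,j} - phi_{kk} phi_{k-1,k-j},  j = 1..k-1.
Step k = 1:
  phi_11 = rho(1) = -0.1954.
Step k = 2:
  phi_22 = [rho(2) - phi_11 rho(1)] / [1 - phi_11 rho(1)] = [-0.1674 - (-0.1954)(-0.1954)] / [1 - (-0.1954)(-0.1954)]
         = -0.20558116 / 0.96181884 = -0.213742.
  Update: phi_21 = phi_11 - phi_22 phi_11 = -0.1954 - (-0.213742)(-0.1954) = -0.237165.
Step k = 3:
  phi_33 = [rho(3) - phi_21 rho(2) - phi_22 rho(1)] / [1 - phi_21 rho(1) - phi_22 rho(2)]
    numerator   = -0.1709 - (-0.237165)(-0.1674) - (-0.213742)(-0.1954) = -0.25236666
    denominator = 1 - (-0.237165)(-0.1954) - (-0.213742)(-0.1674) = 0.9178775
  phi_33 = -0.25236666 / 0.9178775 = -0.2749.
Therefore phi_{33} = -0.2749.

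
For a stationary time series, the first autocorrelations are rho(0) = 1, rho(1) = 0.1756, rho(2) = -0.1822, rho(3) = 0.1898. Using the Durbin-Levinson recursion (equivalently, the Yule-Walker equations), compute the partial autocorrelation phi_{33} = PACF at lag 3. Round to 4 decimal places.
\phi_{33} = 0.2899

The PACF at lag k is phi_{kk}, the last component of the solution
to the Yule-Walker system G_k phi = r_k where
  (G_k)_{ij} = rho(|i - j|), (r_k)_i = rho(i), i,j = 1..k.
Equivalently, Durbin-Levinson gives phi_{kk} iteratively:
  phi_{11} = rho(1)
  phi_{kk} = [rho(k) - sum_{j=1..k-1} phi_{k-1,j} rho(k-j)]
            / [1 - sum_{j=1..k-1} phi_{k-1,j} rho(j)],
  phi_{k,j} = phi_{k-1,j} - phi_{kk} phi_{k-1,k-j},  j = 1..k-1.
Step k = 1:
  phi_11 = rho(1) = 0.1756.
Step k = 2:
  phi_22 = [rho(2) - phi_11 rho(1)] / [1 - phi_11 rho(1)] = [-0.1822 - (0.1756)(0.1756)] / [1 - (0.1756)(0.1756)]
         = -0.21303536 / 0.96916464 = -0.219813.
  Update: phi_21 = phi_11 - phi_22 phi_11 = 0.1756 - (-0.219813)(0.1756) = 0.214199.
Step k = 3:
  phi_33 = [rho(3) - phi_21 rho(2) - phi_22 rho(1)] / [1 - phi_21 rho(1) - phi_22 rho(2)]
    numerator   = 0.1898 - (0.214199)(-0.1822) - (-0.219813)(0.1756) = 0.26742633
    denominator = 1 - (0.214199)(0.1756) - (-0.219813)(-0.1822) = 0.92233662
  phi_33 = 0.26742633 / 0.92233662 = 0.2899.
Therefore phi_{33} = 0.2899.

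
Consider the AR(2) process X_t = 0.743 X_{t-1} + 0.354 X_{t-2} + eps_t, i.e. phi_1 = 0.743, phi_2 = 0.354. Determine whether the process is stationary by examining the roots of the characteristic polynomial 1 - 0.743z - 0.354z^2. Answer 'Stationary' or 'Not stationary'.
\text{Not stationary}

The AR(p) characteristic polynomial is P(z) = 1 - 0.743z - 0.354z^2.
Stationarity requires all roots to lie outside the unit circle, i.e. |z| > 1 for every root.
Set 1 + (-0.743) z + (-0.354) z^2 = 0, i.e. a z^2 + b z + c = 0 with a = -0.354, b = -0.743, c = 1.
Discriminant D = b^2 - 4ac = (-0.743)^2 - 4*(-0.354)*1 = 0.552049 - (-1.416) = 1.968049.
D >= 0, so the roots are real: z = (-b +/- sqrt(D)) / (2a) = (0.743 +/- 1.402872) / (-0.708).
  z_1 = (0.743 + 1.402872) / (-0.708) = -3.0309,   |z_1| = 3.0309.
  z_2 = (0.743 - 1.402872) / (-0.708) = 0.932,   |z_2| = 0.932.
Moduli of all roots: 3.0309, 0.9320.
All moduli strictly greater than 1? No.
Verdict: Not stationary.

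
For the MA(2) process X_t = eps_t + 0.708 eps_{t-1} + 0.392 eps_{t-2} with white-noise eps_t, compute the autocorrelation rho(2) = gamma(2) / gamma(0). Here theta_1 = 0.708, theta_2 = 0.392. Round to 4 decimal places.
\rho(2) = 0.2369

For an MA(q) process with theta_0 = 1, the autocovariance is
  gamma(k) = sigma^2 * sum_{i=0..q-k} theta_i * theta_{i+k},
and rho(k) = gamma(k) / gamma(0). Sigma^2 cancels.
  numerator   = (1)*(0.392) = 0.392.
  denominator = (1)^2 + (0.708)^2 + (0.392)^2 = 1.654928.
  rho(2) = 0.392 / 1.654928 = 0.2369.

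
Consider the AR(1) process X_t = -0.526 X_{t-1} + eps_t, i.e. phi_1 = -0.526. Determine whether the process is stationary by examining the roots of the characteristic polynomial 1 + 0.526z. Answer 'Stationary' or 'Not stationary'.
\text{Stationary}

The AR(p) characteristic polynomial is P(z) = 1 + 0.526z.
Stationarity requires all roots to lie outside the unit circle, i.e. |z| > 1 for every root.
This is linear in z: 1 + (0.526) z = 0  =>  z = -1/(0.526) = -1.901141,  |z| = 1.901141.
Moduli of all roots: 1.9011.
All moduli strictly greater than 1? Yes.
Verdict: Stationary.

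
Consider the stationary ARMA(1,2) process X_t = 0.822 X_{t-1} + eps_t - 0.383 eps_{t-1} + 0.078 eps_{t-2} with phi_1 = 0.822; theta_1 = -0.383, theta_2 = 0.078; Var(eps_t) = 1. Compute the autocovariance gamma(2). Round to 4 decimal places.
\gamma(2) = 0.9985

Multiply the model equation by X_{t-k} and take expectations. With theta_0 = psi_0 = 1 and psi_j the MA(infinity) weights, this gives
  gamma(k) - sum_i phi_i gamma(k-i) = c_k,
  c_k = sigma^2 * sum_{j=k..q} theta_j psi_{j-k}   (c_k = 0 for k > q),
using gamma(-m) = gamma(m).
psi-weights needed (psi_j = theta_j + sum_i phi_i psi_{j-i}):
  psi_1 = theta_1 + phi_1 = -0.383 + (0.822) = 0.439
  psi_2 = theta_2 + phi_1 psi_1 = 0.078 + (0.822)(0.439) = 0.438858
Right-hand sides:
  c_0 = sigma^2 (1 + theta_1 psi_1 + theta_2 psi_2) = 1 * (1 + (-0.383)(0.439) + (0.078)(0.438858)) = 1 * 0.866094 = 0.866094
  c_1 = sigma^2 (theta_1 + theta_2 psi_1) = 1 * (-0.383 + (0.078)(0.439)) = -0.348758
  c_2 = sigma^2 theta_2 = 1 * (0.078) = 0.078
Equations for k = 0 and k = 1 (AR order 1):
  gamma(0) = phi_1 gamma(1) + c_0
  gamma(1) = phi_1 gamma(0) + c_1
Substituting the second into the first: gamma(0) (1 - phi_1^2) = c_0 + phi_1 c_1, so
  gamma(0) = (c_0 + phi_1 c_1) / (1 - phi_1^2) = (0.866094 + (0.822)(-0.348758)) / (1 - (0.822)^2) = 0.579415 / 0.324316 = 1.786575.
  gamma(1) = phi_1 gamma(0) + c_1 = (0.822)(1.786575) + (-0.348758) = 1.119807.
For k = 2: gamma(2) = phi_1 gamma(1) + c_2
  = (0.822)(1.119807) + (0.078) = 0.998481.
Therefore gamma(2) = 0.9985 (to 4 decimal places).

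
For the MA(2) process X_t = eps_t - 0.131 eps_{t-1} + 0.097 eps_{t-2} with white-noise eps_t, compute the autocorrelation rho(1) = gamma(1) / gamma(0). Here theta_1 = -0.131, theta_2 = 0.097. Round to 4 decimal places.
\rho(1) = -0.1400

For an MA(q) process with theta_0 = 1, the autocovariance is
  gamma(k) = sigma^2 * sum_{i=0..q-k} theta_i * theta_{i+k},
and rho(k) = gamma(k) / gamma(0). Sigma^2 cancels.
  numerator   = (1)*(-0.131) + (-0.131)*(0.097) = -0.143707.
  denominator = (1)^2 + (-0.131)^2 + (0.097)^2 = 1.02657.
  rho(1) = -0.143707 / 1.02657 = -0.1400.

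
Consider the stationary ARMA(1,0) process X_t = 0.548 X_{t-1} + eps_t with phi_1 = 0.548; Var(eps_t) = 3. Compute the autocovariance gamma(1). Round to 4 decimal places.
\gamma(1) = 2.3496

Multiply the model equation by X_{t-k} and take expectations. With theta_0 = psi_0 = 1 and psi_j the MA(infinity) weights, this gives
  gamma(k) - sum_i phi_i gamma(k-i) = c_k,
  c_k = sigma^2 * sum_{j=k..q} theta_j psi_{j-k}   (c_k = 0 for k > q),
using gamma(-m) = gamma(m).
Pure AR (q = 0): c_0 = sigma^2 = 3, c_k = 0 for k >= 1.
Equations for k = 0 and k = 1 (AR order 1):
  gamma(0) = phi_1 gamma(1) + c_0
  gamma(1) = phi_1 gamma(0) + c_1
Substituting the second into the first: gamma(0) (1 - phi_1^2) = c_0 + phi_1 c_1, so
  gamma(0) = c_0 / (1 - phi_1^2) = 3 / (1 - (0.548)^2) = 3 / 0.699696 = 4.287576.
  gamma(1) = phi_1 gamma(0) = (0.548)(4.287576) = 2.349592.
Therefore gamma(1) = 2.3496 (to 4 decimal places).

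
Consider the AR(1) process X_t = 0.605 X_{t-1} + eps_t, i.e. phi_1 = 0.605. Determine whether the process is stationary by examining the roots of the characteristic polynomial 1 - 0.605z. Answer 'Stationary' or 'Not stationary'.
\text{Stationary}

The AR(p) characteristic polynomial is P(z) = 1 - 0.605z.
Stationarity requires all roots to lie outside the unit circle, i.e. |z| > 1 for every root.
This is linear in z: 1 + (-0.605) z = 0  =>  z = -1/(-0.605) = 1.652893,  |z| = 1.652893.
Moduli of all roots: 1.6529.
All moduli strictly greater than 1? Yes.
Verdict: Stationary.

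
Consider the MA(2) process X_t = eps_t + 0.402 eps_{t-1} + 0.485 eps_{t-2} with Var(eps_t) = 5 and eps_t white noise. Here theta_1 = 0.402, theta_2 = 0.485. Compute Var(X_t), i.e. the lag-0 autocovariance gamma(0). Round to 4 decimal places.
\gamma(0) = 6.9841

For an MA(q) process X_t = eps_t + sum_i theta_i eps_{t-i} with
Var(eps_t) = sigma^2, the variance is
  gamma(0) = sigma^2 * (1 + sum_i theta_i^2).
  sum_i theta_i^2 = (0.402)^2 + (0.485)^2 = 0.161604 + 0.235225 = 0.396829.
  gamma(0) = 5 * (1 + 0.396829) = 5 * 1.396829 = 6.984145, which rounds to 6.9841.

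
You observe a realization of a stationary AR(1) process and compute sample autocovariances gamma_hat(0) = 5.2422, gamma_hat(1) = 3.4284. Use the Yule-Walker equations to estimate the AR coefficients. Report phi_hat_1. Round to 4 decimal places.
\hat\phi_{1} = 0.6540

The Yule-Walker equations for an AR(p) process read, in matrix form,
  Gamma_p phi = r_p,   with   (Gamma_p)_{ij} = gamma(|i - j|),
                       (r_p)_i = gamma(i),   i,j = 1..p.
Substitute the sample gammas (Toeplitz matrix and right-hand side of size 1):
  Gamma_p = [[5.2422]]
  r_p     = [3.4284]
With p = 1 this is the single equation gamma(0) phi_1 = gamma(1):
  phi_hat_1 = gamma(1) / gamma(0) = 3.4284 / 5.2422 = 0.6540.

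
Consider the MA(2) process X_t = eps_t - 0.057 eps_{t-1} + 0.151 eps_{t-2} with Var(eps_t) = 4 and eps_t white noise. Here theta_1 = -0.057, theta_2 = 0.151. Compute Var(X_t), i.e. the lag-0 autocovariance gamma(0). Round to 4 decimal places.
\gamma(0) = 4.1042

For an MA(q) process X_t = eps_t + sum_i theta_i eps_{t-i} with
Var(eps_t) = sigma^2, the variance is
  gamma(0) = sigma^2 * (1 + sum_i theta_i^2).
  sum_i theta_i^2 = (-0.057)^2 + (0.151)^2 = 0.003249 + 0.022801 = 0.02605.
  gamma(0) = 4 * (1 + 0.02605) = 4 * 1.02605 = 4.1042.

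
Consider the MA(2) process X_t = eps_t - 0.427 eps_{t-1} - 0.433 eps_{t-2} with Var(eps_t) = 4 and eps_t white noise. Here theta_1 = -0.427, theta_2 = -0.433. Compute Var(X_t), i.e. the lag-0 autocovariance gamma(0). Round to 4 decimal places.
\gamma(0) = 5.4793

For an MA(q) process X_t = eps_t + sum_i theta_i eps_{t-i} with
Var(eps_t) = sigma^2, the variance is
  gamma(0) = sigma^2 * (1 + sum_i theta_i^2).
  sum_i theta_i^2 = (-0.427)^2 + (-0.433)^2 = 0.182329 + 0.187489 = 0.369818.
  gamma(0) = 4 * (1 + 0.369818) = 4 * 1.369818 = 5.479272, which rounds to 5.4793.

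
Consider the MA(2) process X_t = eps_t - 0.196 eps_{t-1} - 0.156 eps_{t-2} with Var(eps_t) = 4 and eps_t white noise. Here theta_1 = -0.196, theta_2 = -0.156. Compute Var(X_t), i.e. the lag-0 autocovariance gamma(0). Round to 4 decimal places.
\gamma(0) = 4.2510

For an MA(q) process X_t = eps_t + sum_i theta_i eps_{t-i} with
Var(eps_t) = sigma^2, the variance is
  gamma(0) = sigma^2 * (1 + sum_i theta_i^2).
  sum_i theta_i^2 = (-0.196)^2 + (-0.156)^2 = 0.038416 + 0.024336 = 0.062752.
  gamma(0) = 4 * (1 + 0.062752) = 4 * 1.062752 = 4.251008, which rounds to 4.2510.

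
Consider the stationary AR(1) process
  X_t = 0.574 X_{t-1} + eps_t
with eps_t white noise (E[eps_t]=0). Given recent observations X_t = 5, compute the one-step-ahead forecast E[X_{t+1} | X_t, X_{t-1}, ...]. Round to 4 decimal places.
E[X_{t+1} \mid \mathcal F_t] = 2.8700

For an AR(p) model X_t = c + sum_i phi_i X_{t-i} + eps_t, the
one-step-ahead conditional mean is
  E[X_{t+1} | X_t, ...] = c + sum_i phi_i X_{t+1-i}.
Substitute known values:
  E[X_{t+1} | ...] = (0.574) * (5)
                   = 2.8700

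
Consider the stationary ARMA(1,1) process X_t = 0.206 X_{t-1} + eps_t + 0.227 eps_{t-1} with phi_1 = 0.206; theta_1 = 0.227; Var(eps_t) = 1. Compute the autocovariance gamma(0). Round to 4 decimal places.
\gamma(0) = 1.1958

Multiply the model equation by X_{t-k} and take expectations. With theta_0 = psi_0 = 1 and psi_j the MA(infinity) weights, this gives
  gamma(k) - sum_i phi_i gamma(k-i) = c_k,
  c_k = sigma^2 * sum_{j=k..q} theta_j psi_{j-k}   (c_k = 0 for k > q),
using gamma(-m) = gamma(m).
psi-weights needed (psi_j = theta_j + sum_i phi_i psi_{j-i}):
  psi_1 = theta_1 + phi_1 = 0.227 + (0.206) = 0.433
Right-hand sides:
  c_0 = sigma^2 (1 + theta_1 psi_1) = 1 * (1 + (0.227)(0.433)) = 1 * 1.098291 = 1.098291
  c_1 = sigma^2 theta_1 = 1 * (0.227) = 0.227
  c_2 = 0
Equations for k = 0 and k = 1 (AR order 1):
  gamma(0) = phi_1 gamma(1) + c_0
  gamma(1) = phi_1 gamma(0) + c_1
Substituting the second into the first: gamma(0) (1 - phi_1^2) = c_0 + phi_1 c_1, so
  gamma(0) = (c_0 + phi_1 c_1) / (1 - phi_1^2) = (1.098291 + (0.206)(0.227)) / (1 - (0.206)^2) = 1.145053 / 0.957564 = 1.195798.
Therefore gamma(0) = 1.1958 (to 4 decimal places).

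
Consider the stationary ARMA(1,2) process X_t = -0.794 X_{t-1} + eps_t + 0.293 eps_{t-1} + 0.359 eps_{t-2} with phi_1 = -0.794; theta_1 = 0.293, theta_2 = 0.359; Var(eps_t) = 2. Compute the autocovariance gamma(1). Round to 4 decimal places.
\gamma(1) = -4.2213

Multiply the model equation by X_{t-k} and take expectations. With theta_0 = psi_0 = 1 and psi_j the MA(infinity) weights, this gives
  gamma(k) - sum_i phi_i gamma(k-i) = c_k,
  c_k = sigma^2 * sum_{j=k..q} theta_j psi_{j-k}   (c_k = 0 for k > q),
using gamma(-m) = gamma(m).
psi-weights needed (psi_j = theta_j + sum_i phi_i psi_{j-i}):
  psi_1 = theta_1 + phi_1 = 0.293 + (-0.794) = -0.501
  psi_2 = theta_2 + phi_1 psi_1 = 0.359 + (-0.794)(-0.501) = 0.756794
Right-hand sides:
  c_0 = sigma^2 (1 + theta_1 psi_1 + theta_2 psi_2) = 2 * (1 + (0.293)(-0.501) + (0.359)(0.756794)) = 2 * 1.124896 = 2.249792
  c_1 = sigma^2 (theta_1 + theta_2 psi_1) = 2 * (0.293 + (0.359)(-0.501)) = 0.226282
  c_2 = sigma^2 theta_2 = 2 * (0.359) = 0.718
Equations for k = 0 and k = 1 (AR order 1):
  gamma(0) = phi_1 gamma(1) + c_0
  gamma(1) = phi_1 gamma(0) + c_1
Substituting the second into the first: gamma(0) (1 - phi_1^2) = c_0 + phi_1 c_1, so
  gamma(0) = (c_0 + phi_1 c_1) / (1 - phi_1^2) = (2.249792 + (-0.794)(0.226282)) / (1 - (-0.794)^2) = 2.070124 / 0.369564 = 5.601531.
  gamma(1) = phi_1 gamma(0) + c_1 = (-0.794)(5.601531) + (0.226282) = -4.221334.
Therefore gamma(1) = -4.2213 (to 4 decimal places).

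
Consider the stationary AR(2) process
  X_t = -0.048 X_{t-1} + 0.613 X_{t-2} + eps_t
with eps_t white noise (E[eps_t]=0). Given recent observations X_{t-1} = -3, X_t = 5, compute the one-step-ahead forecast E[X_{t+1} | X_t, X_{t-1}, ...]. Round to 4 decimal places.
E[X_{t+1} \mid \mathcal F_t] = -2.0790

For an AR(p) model X_t = c + sum_i phi_i X_{t-i} + eps_t, the
one-step-ahead conditional mean is
  E[X_{t+1} | X_t, ...] = c + sum_i phi_i X_{t+1-i}.
Substitute known values:
  E[X_{t+1} | ...] = (-0.048) * (5) + (0.613) * (-3)
                   = -2.0790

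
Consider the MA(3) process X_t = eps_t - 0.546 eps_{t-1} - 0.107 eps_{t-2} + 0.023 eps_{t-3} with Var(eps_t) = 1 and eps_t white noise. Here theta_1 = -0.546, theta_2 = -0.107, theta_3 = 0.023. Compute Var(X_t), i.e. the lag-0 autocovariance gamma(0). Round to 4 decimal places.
\gamma(0) = 1.3101

For an MA(q) process X_t = eps_t + sum_i theta_i eps_{t-i} with
Var(eps_t) = sigma^2, the variance is
  gamma(0) = sigma^2 * (1 + sum_i theta_i^2).
  sum_i theta_i^2 = (-0.546)^2 + (-0.107)^2 + (0.023)^2 = 0.298116 + 0.011449 + 0.000529 = 0.310094.
  gamma(0) = 1 * (1 + 0.310094) = 1 * 1.310094 = 1.310094, which rounds to 1.3101.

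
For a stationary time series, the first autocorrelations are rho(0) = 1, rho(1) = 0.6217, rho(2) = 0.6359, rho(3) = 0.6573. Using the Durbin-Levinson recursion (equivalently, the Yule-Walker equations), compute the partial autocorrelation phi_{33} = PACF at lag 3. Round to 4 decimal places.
\phi_{33} = 0.3318

The PACF at lag k is phi_{kk}, the last component of the solution
to the Yule-Walker system G_k phi = r_k where
  (G_k)_{ij} = rho(|i - j|), (r_k)_i = rho(i), i,j = 1..k.
Equivalently, Durbin-Levinson gives phi_{kk} iteratively:
  phi_{11} = rho(1)
  phi_{kk} = [rho(k) - sum_{j=1..k-1} phi_{k-1,j} rho(k-j)]
            / [1 - sum_{j=1..k-1} phi_{k-1,j} rho(j)],
  phi_{k,j} = phi_{k-1,j} - phi_{kk} phi_{k-1,k-j},  j = 1..k-1.
Step k = 1:
  phi_11 = rho(1) = 0.6217.
Step k = 2:
  phi_22 = [rho(2) - phi_11 rho(1)] / [1 - phi_11 rho(1)] = [0.6359 - (0.6217)(0.6217)] / [1 - (0.6217)(0.6217)]
         = 0.24938911 / 0.61348911 = 0.406509.
  Update: phi_21 = phi_11 - phi_22 phi_11 = 0.6217 - (0.406509)(0.6217) = 0.368973.
Step k = 3:
  phi_33 = [rho(3) - phi_21 rho(2) - phi_22 rho(1)] / [1 - phi_21 rho(1) - phi_22 rho(2)]
    numerator   = 0.6573 - (0.368973)(0.6359) - (0.406509)(0.6217) = 0.1699431
    denominator = 1 - (0.368973)(0.6217) - (0.406509)(0.6359) = 0.51211008
  phi_33 = 0.1699431 / 0.51211008 = 0.3318.
Therefore phi_{33} = 0.3318.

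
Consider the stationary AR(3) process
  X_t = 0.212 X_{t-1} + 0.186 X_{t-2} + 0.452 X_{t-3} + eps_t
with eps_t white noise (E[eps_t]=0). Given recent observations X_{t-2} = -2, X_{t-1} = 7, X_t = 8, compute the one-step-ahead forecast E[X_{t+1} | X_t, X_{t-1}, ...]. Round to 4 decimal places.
E[X_{t+1} \mid \mathcal F_t] = 2.0940

For an AR(p) model X_t = c + sum_i phi_i X_{t-i} + eps_t, the
one-step-ahead conditional mean is
  E[X_{t+1} | X_t, ...] = c + sum_i phi_i X_{t+1-i}.
Substitute known values:
  E[X_{t+1} | ...] = (0.212) * (8) + (0.186) * (7) + (0.452) * (-2)
                   = 2.0940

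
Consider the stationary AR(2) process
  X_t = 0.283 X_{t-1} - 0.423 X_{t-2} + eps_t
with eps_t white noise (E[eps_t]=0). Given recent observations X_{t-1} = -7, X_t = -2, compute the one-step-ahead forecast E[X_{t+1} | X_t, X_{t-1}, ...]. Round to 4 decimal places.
E[X_{t+1} \mid \mathcal F_t] = 2.3950

For an AR(p) model X_t = c + sum_i phi_i X_{t-i} + eps_t, the
one-step-ahead conditional mean is
  E[X_{t+1} | X_t, ...] = c + sum_i phi_i X_{t+1-i}.
Substitute known values:
  E[X_{t+1} | ...] = (0.283) * (-2) + (-0.423) * (-7)
                   = 2.3950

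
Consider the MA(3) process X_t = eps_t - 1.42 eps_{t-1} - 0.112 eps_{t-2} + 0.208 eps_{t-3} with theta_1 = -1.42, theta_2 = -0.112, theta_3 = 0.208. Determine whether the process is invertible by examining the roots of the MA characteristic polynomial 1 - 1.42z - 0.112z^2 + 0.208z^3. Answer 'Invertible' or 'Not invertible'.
\text{Not invertible}

The MA(q) characteristic polynomial is P(z) = 1 - 1.42z - 0.112z^2 + 0.208z^3.
Invertibility requires all roots to lie outside the unit circle, i.e. |z| > 1 for every root.
Degree 3: look for a simple real root z0 first, then factor out (1 - z/z0) and solve the remaining quadratic.
Testing z0 = 2.5: P(2.5) = 1 + (-1.42)(2.5) + (-0.112)(2.5)^2 + (0.208)(2.5)^3
  = 1 + (-3.55) + (-0.7) + (3.25) = 0.  So z_0 = 2.5 is a root, |z_0| = 2.5.
Divide out the factor (1 - 0.4 z) = (1 - z/z0) (since 1/z0 = 0.4):
  P(z) = (1 - 0.4 z)(1 + (-1.02) z + (-0.52) z^2)
  [check: z-coef -1.02 - (0.4) = -1.42; z^2-coef -0.52 - (0.4)(-1.02) = -0.112; z^3-coef -(0.4)(-0.52) = 0.208.]
Remaining roots from the quadratic factor 1 + (-1.02) z + (-0.52) z^2:
  Set 1 + (-1.02) z + (-0.52) z^2 = 0, i.e. a z^2 + b z + c = 0 with a = -0.52, b = -1.02, c = 1.
  Discriminant D = b^2 - 4ac = (-1.02)^2 - 4*(-0.52)*1 = 1.0404 - (-2.08) = 3.1204.
  D >= 0, so the roots are real: z = (-b +/- sqrt(D)) / (2a) = (1.02 +/- 1.766465) / (-1.04).
    z_1 = (1.02 + 1.766465) / (-1.04) = -2.6793,   |z_1| = 2.6793.
    z_2 = (1.02 - 1.766465) / (-1.04) = 0.7178,   |z_2| = 0.7178.
Moduli of all roots: 2.5000, 2.6793, 0.7178.
All moduli strictly greater than 1? No.
Verdict: Not invertible.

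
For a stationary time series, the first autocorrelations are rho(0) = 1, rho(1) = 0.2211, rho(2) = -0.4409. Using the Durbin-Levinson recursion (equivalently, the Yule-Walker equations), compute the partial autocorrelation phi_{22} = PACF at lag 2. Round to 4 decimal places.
\phi_{22} = -0.5150

The PACF at lag k is phi_{kk}, the last component of the solution
to the Yule-Walker system G_k phi = r_k where
  (G_k)_{ij} = rho(|i - j|), (r_k)_i = rho(i), i,j = 1..k.
Equivalently, Durbin-Levinson gives phi_{kk} iteratively:
  phi_{11} = rho(1)
  phi_{kk} = [rho(k) - sum_{j=1..k-1} phi_{k-1,j} rho(k-j)]
            / [1 - sum_{j=1..k-1} phi_{k-1,j} rho(j)],
  phi_{k,j} = phi_{k-1,j} - phi_{kk} phi_{k-1,k-j},  j = 1..k-1.
Step k = 1:
  phi_11 = rho(1) = 0.2211.
Step k = 2:
  phi_22 = [rho(2) - phi_11 rho(1)] / [1 - phi_11 rho(1)] = [-0.4409 - (0.2211)(0.2211)] / [1 - (0.2211)(0.2211)]
         = -0.48978521 / 0.95111479 = -0.515.
Therefore phi_{22} = -0.5150.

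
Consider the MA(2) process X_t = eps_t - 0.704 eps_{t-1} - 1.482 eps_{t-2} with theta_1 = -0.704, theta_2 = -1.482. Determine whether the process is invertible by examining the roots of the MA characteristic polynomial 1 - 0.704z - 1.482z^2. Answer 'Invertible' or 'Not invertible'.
\text{Not invertible}

The MA(q) characteristic polynomial is P(z) = 1 - 0.704z - 1.482z^2.
Invertibility requires all roots to lie outside the unit circle, i.e. |z| > 1 for every root.
Set 1 + (-0.704) z + (-1.482) z^2 = 0, i.e. a z^2 + b z + c = 0 with a = -1.482, b = -0.704, c = 1.
Discriminant D = b^2 - 4ac = (-0.704)^2 - 4*(-1.482)*1 = 0.495616 - (-5.928) = 6.423616.
D >= 0, so the roots are real: z = (-b +/- sqrt(D)) / (2a) = (0.704 +/- 2.534485) / (-2.964).
  z_1 = (0.704 + 2.534485) / (-2.964) = -1.0926,   |z_1| = 1.0926.
  z_2 = (0.704 - 2.534485) / (-2.964) = 0.6176,   |z_2| = 0.6176.
Moduli of all roots: 1.0926, 0.6176.
All moduli strictly greater than 1? No.
Verdict: Not invertible.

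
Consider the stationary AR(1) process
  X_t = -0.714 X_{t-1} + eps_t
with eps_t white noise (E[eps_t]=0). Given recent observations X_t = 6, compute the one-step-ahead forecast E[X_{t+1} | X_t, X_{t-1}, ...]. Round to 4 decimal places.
E[X_{t+1} \mid \mathcal F_t] = -4.2840

For an AR(p) model X_t = c + sum_i phi_i X_{t-i} + eps_t, the
one-step-ahead conditional mean is
  E[X_{t+1} | X_t, ...] = c + sum_i phi_i X_{t+1-i}.
Substitute known values:
  E[X_{t+1} | ...] = (-0.714) * (6)
                   = -4.2840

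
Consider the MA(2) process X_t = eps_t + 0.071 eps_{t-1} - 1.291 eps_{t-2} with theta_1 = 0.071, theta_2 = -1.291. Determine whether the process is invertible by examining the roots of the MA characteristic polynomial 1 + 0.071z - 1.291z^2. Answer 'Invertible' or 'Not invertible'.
\text{Not invertible}

The MA(q) characteristic polynomial is P(z) = 1 + 0.071z - 1.291z^2.
Invertibility requires all roots to lie outside the unit circle, i.e. |z| > 1 for every root.
Set 1 + (0.071) z + (-1.291) z^2 = 0, i.e. a z^2 + b z + c = 0 with a = -1.291, b = 0.071, c = 1.
Discriminant D = b^2 - 4ac = (0.071)^2 - 4*(-1.291)*1 = 0.005041 - (-5.164) = 5.169041.
D >= 0, so the roots are real: z = (-b +/- sqrt(D)) / (2a) = (-0.071 +/- 2.273553) / (-2.582).
  z_1 = (-0.071 + 2.273553) / (-2.582) = -0.853,   |z_1| = 0.853.
  z_2 = (-0.071 - 2.273553) / (-2.582) = 0.908,   |z_2| = 0.908.
Moduli of all roots: 0.8530, 0.9080.
All moduli strictly greater than 1? No.
Verdict: Not invertible.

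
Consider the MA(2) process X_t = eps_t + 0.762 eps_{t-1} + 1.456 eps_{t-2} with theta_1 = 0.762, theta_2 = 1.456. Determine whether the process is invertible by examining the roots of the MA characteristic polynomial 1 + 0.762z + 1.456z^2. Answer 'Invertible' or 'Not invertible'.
\text{Not invertible}

The MA(q) characteristic polynomial is P(z) = 1 + 0.762z + 1.456z^2.
Invertibility requires all roots to lie outside the unit circle, i.e. |z| > 1 for every root.
Set 1 + (0.762) z + (1.456) z^2 = 0, i.e. a z^2 + b z + c = 0 with a = 1.456, b = 0.762, c = 1.
Discriminant D = b^2 - 4ac = (0.762)^2 - 4*(1.456)*1 = 0.580644 - (5.824) = -5.243356.
D < 0, so the roots are the complex-conjugate pair z = (-b +/- i sqrt(-D)) / (2a) = -0.2617 +/- 0.7863i.
For a conjugate pair |z|^2 = z * conj(z) = (product of roots) = c/a = 1/(1.456) = 0.686813, so |z| = sqrt(0.686813) = 0.8287 for both roots.
Moduli of all roots: 0.8287, 0.8287.
All moduli strictly greater than 1? No.
Verdict: Not invertible.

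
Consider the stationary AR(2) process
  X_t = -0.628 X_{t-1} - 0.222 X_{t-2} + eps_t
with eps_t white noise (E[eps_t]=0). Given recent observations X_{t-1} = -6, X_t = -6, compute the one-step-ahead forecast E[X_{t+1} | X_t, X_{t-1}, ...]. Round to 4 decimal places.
E[X_{t+1} \mid \mathcal F_t] = 5.1000

For an AR(p) model X_t = c + sum_i phi_i X_{t-i} + eps_t, the
one-step-ahead conditional mean is
  E[X_{t+1} | X_t, ...] = c + sum_i phi_i X_{t+1-i}.
Substitute known values:
  E[X_{t+1} | ...] = (-0.628) * (-6) + (-0.222) * (-6)
                   = 5.1000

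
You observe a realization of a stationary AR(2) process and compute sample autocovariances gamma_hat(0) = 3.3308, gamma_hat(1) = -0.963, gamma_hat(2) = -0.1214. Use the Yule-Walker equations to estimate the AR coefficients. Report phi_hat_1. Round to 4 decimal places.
\hat\phi_{1} = -0.3270

The Yule-Walker equations for an AR(p) process read, in matrix form,
  Gamma_p phi = r_p,   with   (Gamma_p)_{ij} = gamma(|i - j|),
                       (r_p)_i = gamma(i),   i,j = 1..p.
Substitute the sample gammas (Toeplitz matrix and right-hand side of size 2):
  Gamma_p = [[3.3308, -0.963], [-0.963, 3.3308]]
  r_p     = [-0.963, -0.1214]
Written out:
  3.3308 phi_1 - 0.963 phi_2 = -0.963
  -0.963 phi_1 + 3.3308 phi_2 = -0.1214
Solve by Cramer's rule:
  det = gamma(0)^2 - gamma(1)^2 = (3.3308)^2 - (-0.963)^2 = 11.09422864 - 0.927369 = 10.16685964
  phi_hat_1 = [gamma(1) gamma(0) - gamma(1) gamma(2)] / det = [(-0.963)(3.3308) - (-0.963)(-0.1214)] / 10.16685964 = -3.3244686 / 10.16685964 = -0.327
  phi_hat_2 = [gamma(0) gamma(2) - gamma(1)^2] / det = [(3.3308)(-0.1214) - (-0.963)^2] / 10.16685964 = -1.33172812 / 10.16685964 = -0.131
So phi_hat = [-0.3270, -0.1310].
Therefore phi_hat_1 = -0.3270.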